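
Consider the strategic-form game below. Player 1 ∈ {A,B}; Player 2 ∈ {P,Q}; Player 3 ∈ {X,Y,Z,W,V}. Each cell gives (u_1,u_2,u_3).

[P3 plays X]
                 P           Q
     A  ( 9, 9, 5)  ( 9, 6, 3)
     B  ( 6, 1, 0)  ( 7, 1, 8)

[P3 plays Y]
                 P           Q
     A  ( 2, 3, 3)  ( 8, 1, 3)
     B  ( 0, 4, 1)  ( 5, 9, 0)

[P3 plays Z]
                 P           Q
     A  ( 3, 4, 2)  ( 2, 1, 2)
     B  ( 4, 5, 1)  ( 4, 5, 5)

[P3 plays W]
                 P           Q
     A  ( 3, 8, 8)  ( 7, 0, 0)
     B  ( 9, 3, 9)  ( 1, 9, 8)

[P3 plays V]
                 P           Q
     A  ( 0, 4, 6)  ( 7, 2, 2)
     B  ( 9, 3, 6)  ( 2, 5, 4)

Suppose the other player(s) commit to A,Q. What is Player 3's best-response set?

BR_3 = {X,Y}

u_3(X vs A,Q) = 3
u_3(Y vs A,Q) = 3
u_3(Z vs A,Q) = 2
u_3(W vs A,Q) = 0
u_3(V vs A,Q) = 2
max payoff 3 at {X,Y}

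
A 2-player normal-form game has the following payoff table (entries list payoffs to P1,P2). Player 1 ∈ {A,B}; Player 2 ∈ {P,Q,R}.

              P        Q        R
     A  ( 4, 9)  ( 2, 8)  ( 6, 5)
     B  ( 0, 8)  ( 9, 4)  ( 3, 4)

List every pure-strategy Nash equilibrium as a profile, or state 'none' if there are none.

NE set: (A,P)

(A,P): NE
(A,Q): not NE [P1→B gives 9>2; P2→P gives 9>8]
(A,R): not NE [P2→P gives 9>5]
(B,P): not NE [P1→A gives 4>0]
(B,Q): not NE [P2→P gives 8>4]
(B,R): not NE [P1→A gives 6>3; P2→P gives 8>4]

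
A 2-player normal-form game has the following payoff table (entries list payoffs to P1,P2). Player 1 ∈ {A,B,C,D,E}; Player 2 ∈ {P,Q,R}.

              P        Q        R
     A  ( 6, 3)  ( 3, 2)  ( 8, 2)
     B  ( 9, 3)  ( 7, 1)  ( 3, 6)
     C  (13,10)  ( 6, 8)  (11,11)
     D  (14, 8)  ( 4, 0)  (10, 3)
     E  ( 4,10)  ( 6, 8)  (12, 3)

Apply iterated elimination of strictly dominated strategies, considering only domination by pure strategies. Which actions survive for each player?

P1 drop A (C beats it: P:13>6 Q:6>3 R:11>8)
P2 drop Q (P beats it: B:3>1 C:10>8 D:8>0 E:10>8)
P1 drop B (C beats it: P:13>9 R:11>3)
P1→{C,D,E} P2→{P,R}

IESDS → P1:{C,D,E} P2:{P,R}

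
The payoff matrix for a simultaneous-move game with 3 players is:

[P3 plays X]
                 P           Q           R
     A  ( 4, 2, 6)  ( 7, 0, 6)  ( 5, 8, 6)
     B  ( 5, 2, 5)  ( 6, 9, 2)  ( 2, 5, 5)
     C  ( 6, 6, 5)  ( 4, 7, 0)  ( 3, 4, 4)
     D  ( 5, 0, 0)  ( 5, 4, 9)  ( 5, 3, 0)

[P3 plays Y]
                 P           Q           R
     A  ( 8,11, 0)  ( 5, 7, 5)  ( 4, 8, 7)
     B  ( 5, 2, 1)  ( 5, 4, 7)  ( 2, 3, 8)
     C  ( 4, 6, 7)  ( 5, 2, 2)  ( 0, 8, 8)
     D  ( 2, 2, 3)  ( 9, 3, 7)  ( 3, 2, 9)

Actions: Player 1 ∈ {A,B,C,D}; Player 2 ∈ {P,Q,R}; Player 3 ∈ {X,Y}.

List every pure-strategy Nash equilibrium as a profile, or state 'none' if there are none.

PSNE: ∅

(A,P,X): not NE [P1→C gives 6>4; P2→R gives 8>2]
(A,P,Y): not NE [P3→X gives 6>0]
(A,Q,X): not NE [P2→R gives 8>0]
(A,Q,Y): not NE [P1→D gives 9>5; P2→P gives 11>7; P3→X gives 6>5]
(A,R,X): not NE [P3→Y gives 7>6]
(A,R,Y): not NE [P2→P gives 11>8]
(B,P,X): not NE [P1→C gives 6>5; P2→Q gives 9>2]
(B,P,Y): not NE [P1→A gives 8>5; P2→Q gives 4>2; P3→X gives 5>1]
(B,Q,X): not NE [P1→A gives 7>6; P3→Y gives 7>2]
(B,Q,Y): not NE [P1→D gives 9>5]
(B,R,X): not NE [P1→D gives 5>2; P2→Q gives 9>5; P3→Y gives 8>5]
(B,R,Y): not NE [P1→A gives 4>2; P2→Q gives 4>3]
(C,P,X): not NE [P2→Q gives 7>6; P3→Y gives 7>5]
(C,P,Y): not NE [P1→A gives 8>4; P2→R gives 8>6]
(C,Q,X): not NE [P1→A gives 7>4; P3→Y gives 2>0]
(C,Q,Y): not NE [P1→D gives 9>5; P2→R gives 8>2]
(C,R,X): not NE [P1→D gives 5>3; P2→Q gives 7>4; P3→Y gives 8>4]
(C,R,Y): not NE [P1→A gives 4>0]
(D,P,X): not NE [P1→C gives 6>5; P2→Q gives 4>0; P3→Y gives 3>0]
(D,P,Y): not NE [P1→A gives 8>2; P2→Q gives 3>2]
(D,Q,X): not NE [P1→A gives 7>5]
(D,Q,Y): not NE [P3→X gives 9>7]
(D,R,X): not NE [P2→Q gives 4>3; P3→Y gives 9>0]
(D,R,Y): not NE [P1→A gives 4>3; P2→Q gives 3>2]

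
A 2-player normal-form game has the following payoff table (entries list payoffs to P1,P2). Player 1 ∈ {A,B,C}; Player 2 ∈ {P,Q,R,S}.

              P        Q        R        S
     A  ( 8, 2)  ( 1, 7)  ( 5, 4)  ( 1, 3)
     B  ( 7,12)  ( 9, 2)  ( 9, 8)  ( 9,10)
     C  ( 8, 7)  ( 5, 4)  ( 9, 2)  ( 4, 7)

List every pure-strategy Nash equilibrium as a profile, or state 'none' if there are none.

NE set: (C,P)

(A,P): not NE [P2→Q gives 7>2]
(A,Q): not NE [P1→B gives 9>1]
(A,R): not NE [P1→C gives 9>5; P2→Q gives 7>4]
(A,S): not NE [P1→B gives 9>1; P2→Q gives 7>3]
(B,P): not NE [P1→C gives 8>7]
(B,Q): not NE [P2→P gives 12>2]
(B,R): not NE [P2→P gives 12>8]
(B,S): not NE [P2→P gives 12>10]
(C,P): NE
(C,Q): not NE [P1→B gives 9>5; P2→S gives 7>4]
(C,R): not NE [P2→S gives 7>2]
(C,S): not NE [P1→B gives 9>4]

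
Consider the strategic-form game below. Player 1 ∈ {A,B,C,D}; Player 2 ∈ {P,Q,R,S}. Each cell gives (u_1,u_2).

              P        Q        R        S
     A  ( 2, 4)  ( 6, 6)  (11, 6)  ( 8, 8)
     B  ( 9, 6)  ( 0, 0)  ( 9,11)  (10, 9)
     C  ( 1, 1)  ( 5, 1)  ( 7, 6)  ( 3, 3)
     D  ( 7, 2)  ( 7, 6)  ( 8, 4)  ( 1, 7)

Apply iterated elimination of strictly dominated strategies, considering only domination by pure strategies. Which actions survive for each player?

P1 drop C (A beats it: P:2>1 Q:6>5 R:11>7 S:8>3)
P2 drop P (R beats it: A:6>4 B:11>6 D:4>2)
P2 drop Q (S beats it: A:8>6 B:9>0 D:7>6)
P1 drop D (A beats it: R:11>8 S:8>1)
P1→{A,B} P2→{R,S}

Remaining: P1:{A,B} P2:{R,S}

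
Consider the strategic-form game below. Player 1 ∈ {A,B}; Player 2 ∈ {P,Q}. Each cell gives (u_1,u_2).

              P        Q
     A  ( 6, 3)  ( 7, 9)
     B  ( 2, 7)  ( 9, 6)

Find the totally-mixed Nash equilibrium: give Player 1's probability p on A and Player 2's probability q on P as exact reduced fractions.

p=1/7, q=1/3

P1 indiff ⇒ q·6+(1-q)·7 = q·2+(1-q)·9 ⇒ q(4) = (1-q)(2) ⇒ q = 1/3
P2 indiff ⇒ p·3+(1-p)·7 = p·9+(1-p)·6 ⇒ p(-6) = (1-p)(-1) ⇒ p = 1/7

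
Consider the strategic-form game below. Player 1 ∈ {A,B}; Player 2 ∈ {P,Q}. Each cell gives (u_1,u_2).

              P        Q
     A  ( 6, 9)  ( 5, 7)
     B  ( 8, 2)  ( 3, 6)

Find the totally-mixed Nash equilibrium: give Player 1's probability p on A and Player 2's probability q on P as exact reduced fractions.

P1 indiff ⇒ q·6+(1-q)·5 = q·8+(1-q)·3 ⇒ q(-2) = (1-q)(-2) ⇒ q = 1/2
P2 indiff ⇒ p·9+(1-p)·2 = p·7+(1-p)·6 ⇒ p(2) = (1-p)(4) ⇒ p = 2/3

(p,q) = (2/3, 1/2)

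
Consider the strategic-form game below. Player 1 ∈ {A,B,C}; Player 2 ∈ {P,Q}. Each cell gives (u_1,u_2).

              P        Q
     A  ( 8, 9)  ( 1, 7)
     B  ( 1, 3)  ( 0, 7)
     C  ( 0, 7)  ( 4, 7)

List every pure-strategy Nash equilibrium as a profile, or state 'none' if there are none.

Nash profiles: (A,P), (C,Q)

(A,P): NE
(A,Q): not NE [P1→C gives 4>1; P2→P gives 9>7]
(B,P): not NE [P1→A gives 8>1; P2→Q gives 7>3]
(B,Q): not NE [P1→C gives 4>0]
(C,P): not NE [P1→A gives 8>0]
(C,Q): NE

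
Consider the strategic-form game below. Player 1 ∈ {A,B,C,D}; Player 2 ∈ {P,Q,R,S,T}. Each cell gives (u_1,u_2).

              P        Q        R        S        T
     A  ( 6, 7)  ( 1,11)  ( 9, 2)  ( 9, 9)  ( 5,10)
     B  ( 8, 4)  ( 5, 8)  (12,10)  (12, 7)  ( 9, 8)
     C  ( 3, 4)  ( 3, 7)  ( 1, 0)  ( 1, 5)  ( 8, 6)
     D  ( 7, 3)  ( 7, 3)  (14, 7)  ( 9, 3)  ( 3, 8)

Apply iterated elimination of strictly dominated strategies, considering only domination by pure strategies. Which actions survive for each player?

Survivors P1:{B,D} P2:{R,T}

P1 drop A (B beats it: P:8>6 Q:5>1 R:12>9 S:12>9 T:9>5)
P1 drop C (B beats it: P:8>3 Q:5>3 R:12>1 S:12>1 T:9>8)
P2 drop P (R beats it: B:10>4 D:7>3)
P2 drop Q (R beats it: B:10>8 D:7>3)
P2 drop S (R beats it: B:10>7 D:7>3)
P1→{B,D} P2→{R,T}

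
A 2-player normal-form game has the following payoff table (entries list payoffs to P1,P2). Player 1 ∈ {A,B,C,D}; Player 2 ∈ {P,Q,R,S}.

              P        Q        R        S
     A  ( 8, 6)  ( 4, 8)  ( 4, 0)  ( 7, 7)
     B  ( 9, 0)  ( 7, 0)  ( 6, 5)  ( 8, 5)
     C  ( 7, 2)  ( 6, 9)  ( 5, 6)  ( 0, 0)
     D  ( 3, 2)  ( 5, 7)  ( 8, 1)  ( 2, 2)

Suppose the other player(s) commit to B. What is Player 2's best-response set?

BR_2 = {R,S}

u_2(P vs B) = 0
u_2(Q vs B) = 0
u_2(R vs B) = 5
u_2(S vs B) = 5
max payoff 5 at {R,S}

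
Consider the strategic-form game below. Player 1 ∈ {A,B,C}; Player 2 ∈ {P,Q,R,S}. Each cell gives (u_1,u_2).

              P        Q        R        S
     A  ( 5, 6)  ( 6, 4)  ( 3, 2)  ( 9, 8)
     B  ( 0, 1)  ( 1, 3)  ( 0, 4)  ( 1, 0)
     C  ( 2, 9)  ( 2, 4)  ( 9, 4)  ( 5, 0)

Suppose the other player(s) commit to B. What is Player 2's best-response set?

argmax u_2 = {R}

u_2(P vs B) = 1
u_2(Q vs B) = 3
u_2(R vs B) = 4
u_2(S vs B) = 0
max payoff 4 at {R}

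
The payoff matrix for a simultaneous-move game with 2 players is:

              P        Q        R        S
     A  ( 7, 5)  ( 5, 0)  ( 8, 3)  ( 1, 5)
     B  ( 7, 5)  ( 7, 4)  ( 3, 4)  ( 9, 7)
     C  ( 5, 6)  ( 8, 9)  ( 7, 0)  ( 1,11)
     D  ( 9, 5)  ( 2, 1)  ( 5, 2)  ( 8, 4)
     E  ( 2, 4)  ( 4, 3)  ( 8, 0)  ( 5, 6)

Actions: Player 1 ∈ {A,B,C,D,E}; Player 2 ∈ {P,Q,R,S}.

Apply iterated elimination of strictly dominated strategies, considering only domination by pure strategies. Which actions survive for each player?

Remaining: P1:{B,D} P2:{P,S}

P2 drop Q (S beats it: A:5>0 B:7>4 C:11>9 D:4>1 E:6>3)
P2 drop R (P beats it: A:5>3 B:5>4 C:6>0 D:5>2 E:4>0)
P1 drop A (D beats it: P:9>7 S:8>1)
P1 drop C (B beats it: P:7>5 S:9>1)
P1 drop E (B beats it: P:7>2 S:9>5)
P1→{B,D} P2→{P,S}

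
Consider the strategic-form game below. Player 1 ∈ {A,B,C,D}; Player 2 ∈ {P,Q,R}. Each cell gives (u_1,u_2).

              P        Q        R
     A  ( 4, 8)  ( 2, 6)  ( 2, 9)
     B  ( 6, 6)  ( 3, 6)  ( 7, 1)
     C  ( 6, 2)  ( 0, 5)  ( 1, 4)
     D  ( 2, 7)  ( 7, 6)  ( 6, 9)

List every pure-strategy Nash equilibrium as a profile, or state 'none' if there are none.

Nash profiles: (B,P)

(A,P): not NE [P1→C gives 6>4; P2→R gives 9>8]
(A,Q): not NE [P1→D gives 7>2; P2→R gives 9>6]
(A,R): not NE [P1→B gives 7>2]
(B,P): NE
(B,Q): not NE [P1→D gives 7>3]
(B,R): not NE [P2→Q gives 6>1]
(C,P): not NE [P2→Q gives 5>2]
(C,Q): not NE [P1→D gives 7>0]
(C,R): not NE [P1→B gives 7>1; P2→Q gives 5>4]
(D,P): not NE [P1→C gives 6>2; P2→R gives 9>7]
(D,Q): not NE [P2→R gives 9>6]
(D,R): not NE [P1→B gives 7>6]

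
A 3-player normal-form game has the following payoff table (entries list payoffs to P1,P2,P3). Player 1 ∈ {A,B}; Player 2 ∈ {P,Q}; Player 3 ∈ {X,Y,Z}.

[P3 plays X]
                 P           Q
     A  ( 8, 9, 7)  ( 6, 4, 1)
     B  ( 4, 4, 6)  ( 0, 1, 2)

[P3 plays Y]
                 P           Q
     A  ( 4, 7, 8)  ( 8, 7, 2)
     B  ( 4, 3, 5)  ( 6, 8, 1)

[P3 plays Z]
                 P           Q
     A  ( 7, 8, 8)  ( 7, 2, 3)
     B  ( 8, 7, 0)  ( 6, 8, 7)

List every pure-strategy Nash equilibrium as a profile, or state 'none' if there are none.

(A,P,X): not NE [P3→Z gives 8>7]
(A,P,Y): NE
(A,P,Z): not NE [P1→B gives 8>7]
(A,Q,X): not NE [P2→P gives 9>4; P3→Z gives 3>1]
(A,Q,Y): not NE [P3→Z gives 3>2]
(A,Q,Z): not NE [P2→P gives 8>2]
(B,P,X): not NE [P1→A gives 8>4]
(B,P,Y): not NE [P2→Q gives 8>3; P3→X gives 6>5]
(B,P,Z): not NE [P2→Q gives 8>7; P3→X gives 6>0]
(B,Q,X): not NE [P1→A gives 6>0; P2→P gives 4>1; P3→Z gives 7>2]
(B,Q,Y): not NE [P1→A gives 8>6; P3→Z gives 7>1]
(B,Q,Z): not NE [P1→A gives 7>6]

PSNE = {(A,P,Y)}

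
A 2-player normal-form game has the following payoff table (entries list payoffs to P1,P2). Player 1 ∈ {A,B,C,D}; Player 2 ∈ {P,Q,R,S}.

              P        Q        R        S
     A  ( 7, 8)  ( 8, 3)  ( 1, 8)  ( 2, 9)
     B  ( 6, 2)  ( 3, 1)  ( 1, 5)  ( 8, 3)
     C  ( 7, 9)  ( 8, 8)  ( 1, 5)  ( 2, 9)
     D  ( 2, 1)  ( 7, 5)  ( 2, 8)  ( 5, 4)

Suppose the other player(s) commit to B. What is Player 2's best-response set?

BR_2 = {R}

u_2(P vs B) = 2
u_2(Q vs B) = 1
u_2(R vs B) = 5
u_2(S vs B) = 3
max payoff 5 at {R}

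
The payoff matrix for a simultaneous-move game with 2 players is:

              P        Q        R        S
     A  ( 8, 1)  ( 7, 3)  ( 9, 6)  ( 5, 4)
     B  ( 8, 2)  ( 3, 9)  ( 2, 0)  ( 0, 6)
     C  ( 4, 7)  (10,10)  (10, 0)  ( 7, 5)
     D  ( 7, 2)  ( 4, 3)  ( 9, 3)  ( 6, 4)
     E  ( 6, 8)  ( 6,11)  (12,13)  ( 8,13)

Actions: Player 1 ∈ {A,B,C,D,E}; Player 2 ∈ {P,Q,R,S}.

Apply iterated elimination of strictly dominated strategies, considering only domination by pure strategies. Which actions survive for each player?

P2 drop P (Q beats it: A:3>1 B:9>2 C:10>7 D:3>2 E:11>8)
P1 drop A (C beats it: Q:10>7 R:10>9 S:7>5)
P1 drop B (C beats it: Q:10>3 R:10>2 S:7>0)
P1 drop D (C beats it: Q:10>4 R:10>9 S:7>6)
P1→{C,E} P2→{Q,R,S}

Survivors P1:{C,E} P2:{Q,R,S}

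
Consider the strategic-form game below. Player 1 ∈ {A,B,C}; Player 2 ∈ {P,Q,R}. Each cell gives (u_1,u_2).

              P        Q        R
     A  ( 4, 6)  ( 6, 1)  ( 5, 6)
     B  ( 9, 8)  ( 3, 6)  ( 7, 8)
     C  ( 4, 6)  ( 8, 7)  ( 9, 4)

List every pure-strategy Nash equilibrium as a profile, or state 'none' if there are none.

(A,P): not NE [P1→B gives 9>4]
(A,Q): not NE [P1→C gives 8>6; P2→R gives 6>1]
(A,R): not NE [P1→C gives 9>5]
(B,P): NE
(B,Q): not NE [P1→C gives 8>3; P2→R gives 8>6]
(B,R): not NE [P1→C gives 9>7]
(C,P): not NE [P1→B gives 9>4; P2→Q gives 7>6]
(C,Q): NE
(C,R): not NE [P2→Q gives 7>4]

NE set: (B,P), (C,Q)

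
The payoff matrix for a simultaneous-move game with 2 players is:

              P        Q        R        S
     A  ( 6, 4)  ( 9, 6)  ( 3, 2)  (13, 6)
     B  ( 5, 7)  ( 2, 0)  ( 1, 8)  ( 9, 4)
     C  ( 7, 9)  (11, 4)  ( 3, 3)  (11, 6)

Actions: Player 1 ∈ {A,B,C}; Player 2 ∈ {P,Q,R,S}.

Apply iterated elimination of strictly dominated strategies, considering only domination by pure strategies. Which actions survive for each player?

P1 drop B (A beats it: P:6>5 Q:9>2 R:3>1 S:13>9)
P2 drop R (P beats it: A:4>2 C:9>3)
P1→{A,C} P2→{P,Q,S}

IESDS → P1:{A,C} P2:{P,Q,S}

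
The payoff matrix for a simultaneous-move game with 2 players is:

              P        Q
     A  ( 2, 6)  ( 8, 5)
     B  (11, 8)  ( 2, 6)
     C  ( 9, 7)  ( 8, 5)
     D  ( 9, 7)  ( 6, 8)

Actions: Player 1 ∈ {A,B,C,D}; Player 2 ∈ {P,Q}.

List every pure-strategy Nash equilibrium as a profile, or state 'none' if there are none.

NE set: (B,P)

(A,P): not NE [P1→B gives 11>2]
(A,Q): not NE [P2→P gives 6>5]
(B,P): NE
(B,Q): not NE [P1→C gives 8>2; P2→P gives 8>6]
(C,P): not NE [P1→B gives 11>9]
(C,Q): not NE [P2→P gives 7>5]
(D,P): not NE [P1→B gives 11>9; P2→Q gives 8>7]
(D,Q): not NE [P1→C gives 8>6]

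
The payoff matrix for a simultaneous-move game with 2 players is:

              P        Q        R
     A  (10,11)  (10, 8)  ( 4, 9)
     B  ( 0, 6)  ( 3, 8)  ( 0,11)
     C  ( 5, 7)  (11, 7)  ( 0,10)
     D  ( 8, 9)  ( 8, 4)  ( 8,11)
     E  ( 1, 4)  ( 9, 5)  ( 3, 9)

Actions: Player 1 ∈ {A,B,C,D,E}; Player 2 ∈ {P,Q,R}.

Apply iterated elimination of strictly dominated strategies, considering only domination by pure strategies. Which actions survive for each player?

P1 drop B (A beats it: P:10>0 Q:10>3 R:4>0)
P1 drop E (A beats it: P:10>1 Q:10>9 R:4>3)
P2 drop Q (R beats it: A:9>8 C:10>7 D:11>4)
P1 drop C (A beats it: P:10>5 R:4>0)
P1→{A,D} P2→{P,R}

Remaining: P1:{A,D} P2:{P,R}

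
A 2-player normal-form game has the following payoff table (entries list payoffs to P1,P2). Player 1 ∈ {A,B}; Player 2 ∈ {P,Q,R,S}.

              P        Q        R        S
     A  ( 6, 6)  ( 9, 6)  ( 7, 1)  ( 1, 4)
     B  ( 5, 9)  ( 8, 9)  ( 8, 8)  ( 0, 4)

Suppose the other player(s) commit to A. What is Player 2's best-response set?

u_2(P vs A) = 6
u_2(Q vs A) = 6
u_2(R vs A) = 1
u_2(S vs A) = 4
max payoff 6 at {P,Q}

P2 best: {P,Q}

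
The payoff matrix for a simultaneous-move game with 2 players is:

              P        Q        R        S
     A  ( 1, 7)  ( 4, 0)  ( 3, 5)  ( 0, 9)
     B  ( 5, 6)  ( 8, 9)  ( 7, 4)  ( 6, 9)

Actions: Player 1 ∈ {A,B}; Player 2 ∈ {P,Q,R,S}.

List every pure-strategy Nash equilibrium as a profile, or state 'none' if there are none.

PSNE = {(B,Q), (B,S)}

(A,P): not NE [P1→B gives 5>1; P2→S gives 9>7]
(A,Q): not NE [P1→B gives 8>4; P2→S gives 9>0]
(A,R): not NE [P1→B gives 7>3; P2→S gives 9>5]
(A,S): not NE [P1→B gives 6>0]
(B,P): not NE [P2→S gives 9>6]
(B,Q): NE
(B,R): not NE [P2→S gives 9>4]
(B,S): NE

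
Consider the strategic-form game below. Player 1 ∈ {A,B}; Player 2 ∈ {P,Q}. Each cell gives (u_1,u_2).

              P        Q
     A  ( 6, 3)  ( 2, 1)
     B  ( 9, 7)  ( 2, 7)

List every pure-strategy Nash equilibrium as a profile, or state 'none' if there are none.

(A,P): not NE [P1→B gives 9>6]
(A,Q): not NE [P2→P gives 3>1]
(B,P): NE
(B,Q): NE

PSNE = {(B,P), (B,Q)}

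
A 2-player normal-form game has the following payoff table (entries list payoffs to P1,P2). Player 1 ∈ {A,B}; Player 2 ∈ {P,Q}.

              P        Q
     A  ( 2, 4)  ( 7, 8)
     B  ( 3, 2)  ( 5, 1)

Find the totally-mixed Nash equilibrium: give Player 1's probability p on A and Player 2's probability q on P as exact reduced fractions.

P1 mixes 1/5 on A; P2 mixes 2/3 on P

P1 indiff ⇒ q·2+(1-q)·7 = q·3+(1-q)·5 ⇒ q(-1) = (1-q)(-2) ⇒ q = 2/3
P2 indiff ⇒ p·4+(1-p)·2 = p·8+(1-p)·1 ⇒ p(-4) = (1-p)(-1) ⇒ p = 1/5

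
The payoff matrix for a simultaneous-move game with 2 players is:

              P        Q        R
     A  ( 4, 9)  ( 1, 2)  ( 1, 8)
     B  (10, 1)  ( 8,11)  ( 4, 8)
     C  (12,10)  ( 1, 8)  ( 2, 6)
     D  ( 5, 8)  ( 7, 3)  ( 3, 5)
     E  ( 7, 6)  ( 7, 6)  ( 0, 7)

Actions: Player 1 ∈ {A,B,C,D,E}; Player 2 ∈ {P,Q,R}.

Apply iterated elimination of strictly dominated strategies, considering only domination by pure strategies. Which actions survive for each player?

Survivors P1:{B,C} P2:{P,Q}

P1 drop A (B beats it: P:10>4 Q:8>1 R:4>1)
P1 drop D (B beats it: P:10>5 Q:8>7 R:4>3)
P1 drop E (B beats it: P:10>7 Q:8>7 R:4>0)
P2 drop R (Q beats it: B:11>8 C:8>6)
P1→{B,C} P2→{P,Q}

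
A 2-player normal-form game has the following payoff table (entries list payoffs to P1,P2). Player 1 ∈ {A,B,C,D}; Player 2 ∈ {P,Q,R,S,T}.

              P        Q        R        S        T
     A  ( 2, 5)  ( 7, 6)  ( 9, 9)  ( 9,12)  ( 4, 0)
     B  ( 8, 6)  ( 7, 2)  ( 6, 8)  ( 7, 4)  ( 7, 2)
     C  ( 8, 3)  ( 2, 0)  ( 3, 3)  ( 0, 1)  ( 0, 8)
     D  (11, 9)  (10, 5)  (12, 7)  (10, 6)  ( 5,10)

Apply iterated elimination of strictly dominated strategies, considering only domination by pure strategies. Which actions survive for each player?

P1 drop A (D beats it: P:11>2 Q:10>7 R:12>9 S:10>9 T:5>4)
P1 drop C (D beats it: P:11>8 Q:10>2 R:12>3 S:10>0 T:5>0)
P2 drop Q (P beats it: B:6>2 D:9>5)
P2 drop S (P beats it: B:6>4 D:9>6)
P1→{B,D} P2→{P,R,T}

Remaining: P1:{B,D} P2:{P,R,T}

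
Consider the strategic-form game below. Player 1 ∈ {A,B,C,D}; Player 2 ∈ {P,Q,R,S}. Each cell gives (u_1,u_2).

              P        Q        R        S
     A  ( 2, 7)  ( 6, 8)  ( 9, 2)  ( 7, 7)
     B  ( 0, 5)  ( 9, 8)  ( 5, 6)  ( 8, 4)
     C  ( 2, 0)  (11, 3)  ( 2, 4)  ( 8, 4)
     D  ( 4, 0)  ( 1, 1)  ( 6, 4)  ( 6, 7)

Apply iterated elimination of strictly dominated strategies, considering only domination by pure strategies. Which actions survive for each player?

Survivors P1:{A,B,C} P2:{Q,R,S}

P2 drop P (Q beats it: A:8>7 B:8>5 C:3>0 D:1>0)
P1 drop D (A beats it: Q:6>1 R:9>6 S:7>6)
P1→{A,B,C} P2→{Q,R,S}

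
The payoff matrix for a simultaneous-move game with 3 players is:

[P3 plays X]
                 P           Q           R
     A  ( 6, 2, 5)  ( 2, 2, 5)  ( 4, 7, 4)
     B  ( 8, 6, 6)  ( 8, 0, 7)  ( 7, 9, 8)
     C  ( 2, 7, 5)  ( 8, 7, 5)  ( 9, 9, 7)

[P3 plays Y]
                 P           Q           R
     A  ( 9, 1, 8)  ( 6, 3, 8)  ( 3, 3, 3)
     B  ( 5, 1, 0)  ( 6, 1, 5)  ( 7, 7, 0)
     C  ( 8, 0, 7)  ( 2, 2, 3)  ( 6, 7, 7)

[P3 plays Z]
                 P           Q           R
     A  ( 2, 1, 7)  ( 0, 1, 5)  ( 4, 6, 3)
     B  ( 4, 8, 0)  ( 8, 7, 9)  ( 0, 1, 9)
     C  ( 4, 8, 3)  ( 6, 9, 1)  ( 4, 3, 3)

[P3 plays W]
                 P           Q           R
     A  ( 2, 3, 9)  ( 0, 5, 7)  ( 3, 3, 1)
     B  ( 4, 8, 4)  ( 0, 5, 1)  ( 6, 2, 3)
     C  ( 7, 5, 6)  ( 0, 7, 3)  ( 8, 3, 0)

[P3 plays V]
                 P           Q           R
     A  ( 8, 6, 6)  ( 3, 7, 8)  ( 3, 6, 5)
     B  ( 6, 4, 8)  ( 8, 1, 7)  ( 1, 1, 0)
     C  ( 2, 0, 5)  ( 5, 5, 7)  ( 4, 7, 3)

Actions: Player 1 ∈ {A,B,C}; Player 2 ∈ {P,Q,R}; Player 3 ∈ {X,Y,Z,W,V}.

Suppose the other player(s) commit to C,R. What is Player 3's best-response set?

u_3(X vs C,R) = 7
u_3(Y vs C,R) = 7
u_3(Z vs C,R) = 3
u_3(W vs C,R) = 0
u_3(V vs C,R) = 3
max payoff 7 at {X,Y}

argmax u_3 = {X,Y}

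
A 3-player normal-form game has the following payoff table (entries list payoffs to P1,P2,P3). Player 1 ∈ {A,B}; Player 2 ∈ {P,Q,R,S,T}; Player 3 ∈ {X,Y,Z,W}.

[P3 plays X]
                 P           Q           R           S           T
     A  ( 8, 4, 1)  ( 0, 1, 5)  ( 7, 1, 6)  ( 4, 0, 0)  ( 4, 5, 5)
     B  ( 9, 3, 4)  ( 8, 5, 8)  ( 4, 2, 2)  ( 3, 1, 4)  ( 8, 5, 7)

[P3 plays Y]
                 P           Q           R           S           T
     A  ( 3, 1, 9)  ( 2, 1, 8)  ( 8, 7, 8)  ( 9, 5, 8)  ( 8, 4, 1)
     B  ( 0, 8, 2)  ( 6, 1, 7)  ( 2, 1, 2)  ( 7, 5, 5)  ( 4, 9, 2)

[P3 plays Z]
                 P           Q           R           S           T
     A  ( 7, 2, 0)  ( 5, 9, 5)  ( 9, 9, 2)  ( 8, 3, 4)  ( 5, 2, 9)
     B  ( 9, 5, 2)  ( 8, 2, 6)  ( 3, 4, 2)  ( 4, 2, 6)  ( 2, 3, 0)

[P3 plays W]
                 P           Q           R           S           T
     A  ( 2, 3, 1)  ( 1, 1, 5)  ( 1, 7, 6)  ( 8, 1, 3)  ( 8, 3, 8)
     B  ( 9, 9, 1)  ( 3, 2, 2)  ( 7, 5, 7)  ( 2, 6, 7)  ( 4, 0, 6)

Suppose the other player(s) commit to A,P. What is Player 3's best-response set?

BR_3 = {Y}

u_3(X vs A,P) = 1
u_3(Y vs A,P) = 9
u_3(Z vs A,P) = 0
u_3(W vs A,P) = 1
max payoff 9 at {Y}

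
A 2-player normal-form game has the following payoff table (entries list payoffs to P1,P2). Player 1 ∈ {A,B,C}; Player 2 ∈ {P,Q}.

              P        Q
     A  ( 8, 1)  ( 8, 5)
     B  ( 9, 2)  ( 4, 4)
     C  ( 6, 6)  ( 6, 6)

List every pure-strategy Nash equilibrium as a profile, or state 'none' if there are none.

(A,P): not NE [P1→B gives 9>8; P2→Q gives 5>1]
(A,Q): NE
(B,P): not NE [P2→Q gives 4>2]
(B,Q): not NE [P1→A gives 8>4]
(C,P): not NE [P1→B gives 9>6]
(C,Q): not NE [P1→A gives 8>6]

NE set: (A,Q)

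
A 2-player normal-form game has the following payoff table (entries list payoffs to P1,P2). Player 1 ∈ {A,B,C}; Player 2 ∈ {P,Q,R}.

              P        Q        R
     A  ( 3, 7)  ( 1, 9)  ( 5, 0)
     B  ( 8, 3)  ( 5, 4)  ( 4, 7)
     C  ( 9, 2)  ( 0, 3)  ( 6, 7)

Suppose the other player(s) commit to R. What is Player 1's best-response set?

u_1(A vs R) = 5
u_1(B vs R) = 4
u_1(C vs R) = 6
max payoff 6 at {C}

BR_1 = {C}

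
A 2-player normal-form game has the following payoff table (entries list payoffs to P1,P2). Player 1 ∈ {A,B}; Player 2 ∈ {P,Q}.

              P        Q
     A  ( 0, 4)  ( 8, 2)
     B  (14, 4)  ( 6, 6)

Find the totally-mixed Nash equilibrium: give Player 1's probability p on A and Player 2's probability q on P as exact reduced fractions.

P1 mixes 1/2 on A; P2 mixes 1/8 on P

P1 indiff ⇒ q·0+(1-q)·8 = q·14+(1-q)·6 ⇒ q(-14) = (1-q)(-2) ⇒ q = 1/8
P2 indiff ⇒ p·4+(1-p)·4 = p·2+(1-p)·6 ⇒ p(2) = (1-p)(2) ⇒ p = 1/2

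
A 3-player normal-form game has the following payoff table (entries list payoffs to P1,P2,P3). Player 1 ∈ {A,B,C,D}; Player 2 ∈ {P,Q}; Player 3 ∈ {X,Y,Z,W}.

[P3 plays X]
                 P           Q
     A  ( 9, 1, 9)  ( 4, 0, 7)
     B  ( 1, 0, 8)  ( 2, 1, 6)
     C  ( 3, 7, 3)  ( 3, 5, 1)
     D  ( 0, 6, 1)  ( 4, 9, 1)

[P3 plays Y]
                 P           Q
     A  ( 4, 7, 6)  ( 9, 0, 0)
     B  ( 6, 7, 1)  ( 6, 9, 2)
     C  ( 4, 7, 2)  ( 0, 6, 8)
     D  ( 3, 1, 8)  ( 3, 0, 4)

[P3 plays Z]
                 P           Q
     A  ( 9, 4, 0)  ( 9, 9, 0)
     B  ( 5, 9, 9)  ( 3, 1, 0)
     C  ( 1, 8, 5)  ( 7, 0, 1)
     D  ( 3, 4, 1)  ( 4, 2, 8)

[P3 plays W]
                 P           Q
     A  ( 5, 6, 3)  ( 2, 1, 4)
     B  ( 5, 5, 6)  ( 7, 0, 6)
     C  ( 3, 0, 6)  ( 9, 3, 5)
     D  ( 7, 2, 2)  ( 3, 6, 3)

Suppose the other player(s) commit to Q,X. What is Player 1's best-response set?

BR_1 = {A,D}

u_1(A vs Q,X) = 4
u_1(B vs Q,X) = 2
u_1(C vs Q,X) = 3
u_1(D vs Q,X) = 4
max payoff 4 at {A,D}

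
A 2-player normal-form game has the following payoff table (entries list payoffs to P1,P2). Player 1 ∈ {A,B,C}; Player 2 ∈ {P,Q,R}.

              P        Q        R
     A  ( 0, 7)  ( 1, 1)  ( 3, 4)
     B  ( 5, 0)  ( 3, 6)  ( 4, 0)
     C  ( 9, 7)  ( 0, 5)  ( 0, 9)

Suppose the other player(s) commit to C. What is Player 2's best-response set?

BR_2 = {R}

u_2(P vs C) = 7
u_2(Q vs C) = 5
u_2(R vs C) = 9
max payoff 9 at {R}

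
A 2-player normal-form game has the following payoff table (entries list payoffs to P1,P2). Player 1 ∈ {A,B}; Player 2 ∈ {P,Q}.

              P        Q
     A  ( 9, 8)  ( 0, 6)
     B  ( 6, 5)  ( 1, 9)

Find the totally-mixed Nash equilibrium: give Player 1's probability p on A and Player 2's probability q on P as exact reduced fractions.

p=2/3, q=1/4

P1 indiff ⇒ q·9+(1-q)·0 = q·6+(1-q)·1 ⇒ q(3) = (1-q)(1) ⇒ q = 1/4
P2 indiff ⇒ p·8+(1-p)·5 = p·6+(1-p)·9 ⇒ p(2) = (1-p)(4) ⇒ p = 2/3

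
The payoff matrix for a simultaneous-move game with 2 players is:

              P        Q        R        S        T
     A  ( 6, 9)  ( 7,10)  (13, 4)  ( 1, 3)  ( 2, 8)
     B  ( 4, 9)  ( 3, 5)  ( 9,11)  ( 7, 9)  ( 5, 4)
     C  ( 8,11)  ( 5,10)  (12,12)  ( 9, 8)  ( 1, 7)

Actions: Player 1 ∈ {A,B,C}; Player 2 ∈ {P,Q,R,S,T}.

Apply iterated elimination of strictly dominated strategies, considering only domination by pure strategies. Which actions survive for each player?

P2 drop S (R beats it: A:4>3 B:11>9 C:12>8)
P2 drop T (P beats it: A:9>8 B:9>4 C:11>7)
P1 drop B (A beats it: P:6>4 Q:7>3 R:13>9)
P1→{A,C} P2→{P,Q,R}

Remaining: P1:{A,C} P2:{P,Q,R}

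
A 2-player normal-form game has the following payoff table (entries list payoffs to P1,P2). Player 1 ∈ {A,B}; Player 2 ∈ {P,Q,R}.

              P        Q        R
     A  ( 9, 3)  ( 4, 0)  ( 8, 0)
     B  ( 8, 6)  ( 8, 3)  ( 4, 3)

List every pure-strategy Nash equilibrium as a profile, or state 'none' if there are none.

(A,P): NE
(A,Q): not NE [P1→B gives 8>4; P2→P gives 3>0]
(A,R): not NE [P2→P gives 3>0]
(B,P): not NE [P1→A gives 9>8]
(B,Q): not NE [P2→P gives 6>3]
(B,R): not NE [P1→A gives 8>4; P2→P gives 6>3]

PSNE = {(A,P)}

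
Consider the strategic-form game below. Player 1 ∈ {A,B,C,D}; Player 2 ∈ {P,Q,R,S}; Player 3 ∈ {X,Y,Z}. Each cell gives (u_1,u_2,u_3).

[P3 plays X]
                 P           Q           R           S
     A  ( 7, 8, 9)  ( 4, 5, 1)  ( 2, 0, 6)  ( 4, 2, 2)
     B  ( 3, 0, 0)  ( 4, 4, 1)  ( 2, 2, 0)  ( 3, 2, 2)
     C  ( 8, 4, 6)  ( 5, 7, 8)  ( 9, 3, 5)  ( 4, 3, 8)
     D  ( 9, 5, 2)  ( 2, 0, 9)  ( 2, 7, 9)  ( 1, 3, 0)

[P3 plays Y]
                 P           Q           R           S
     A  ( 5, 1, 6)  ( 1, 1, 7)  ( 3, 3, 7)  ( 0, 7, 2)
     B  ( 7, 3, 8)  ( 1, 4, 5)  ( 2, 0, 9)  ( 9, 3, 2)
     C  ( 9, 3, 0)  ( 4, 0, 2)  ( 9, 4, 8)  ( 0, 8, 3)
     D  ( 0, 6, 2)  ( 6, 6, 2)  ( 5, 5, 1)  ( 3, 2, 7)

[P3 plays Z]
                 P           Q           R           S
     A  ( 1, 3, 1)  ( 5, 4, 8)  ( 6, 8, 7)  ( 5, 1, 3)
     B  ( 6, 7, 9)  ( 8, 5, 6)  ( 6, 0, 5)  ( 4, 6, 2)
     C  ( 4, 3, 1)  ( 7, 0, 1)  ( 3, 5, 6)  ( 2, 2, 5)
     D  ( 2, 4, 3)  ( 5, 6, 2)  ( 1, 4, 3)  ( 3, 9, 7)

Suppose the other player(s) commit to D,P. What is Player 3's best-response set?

argmax u_3 = {Z}

u_3(X vs D,P) = 2
u_3(Y vs D,P) = 2
u_3(Z vs D,P) = 3
max payoff 3 at {Z}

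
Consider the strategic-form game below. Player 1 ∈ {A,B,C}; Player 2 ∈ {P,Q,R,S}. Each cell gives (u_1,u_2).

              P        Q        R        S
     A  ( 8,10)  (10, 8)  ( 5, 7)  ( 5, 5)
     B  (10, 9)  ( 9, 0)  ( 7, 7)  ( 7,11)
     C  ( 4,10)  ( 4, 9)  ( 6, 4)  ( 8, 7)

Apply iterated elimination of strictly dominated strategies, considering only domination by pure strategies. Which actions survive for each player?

P2 drop Q (P beats it: A:10>8 B:9>0 C:10>9)
P1 drop A (B beats it: P:10>8 R:7>5 S:7>5)
P2 drop R (P beats it: B:9>7 C:10>4)
P1→{B,C} P2→{P,S}

Survivors P1:{B,C} P2:{P,S}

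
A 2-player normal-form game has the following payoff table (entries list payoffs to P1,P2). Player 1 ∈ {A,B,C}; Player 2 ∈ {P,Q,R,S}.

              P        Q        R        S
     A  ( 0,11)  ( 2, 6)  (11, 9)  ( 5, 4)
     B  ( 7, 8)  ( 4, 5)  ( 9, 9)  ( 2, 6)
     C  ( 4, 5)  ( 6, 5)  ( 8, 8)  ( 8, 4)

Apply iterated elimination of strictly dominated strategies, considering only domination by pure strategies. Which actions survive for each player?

P2 drop Q (R beats it: A:9>6 B:9>5 C:8>5)
P2 drop S (P beats it: A:11>4 B:8>6 C:5>4)
P1 drop C (B beats it: P:7>4 R:9>8)
P1→{A,B} P2→{P,R}

IESDS → P1:{A,B} P2:{P,R}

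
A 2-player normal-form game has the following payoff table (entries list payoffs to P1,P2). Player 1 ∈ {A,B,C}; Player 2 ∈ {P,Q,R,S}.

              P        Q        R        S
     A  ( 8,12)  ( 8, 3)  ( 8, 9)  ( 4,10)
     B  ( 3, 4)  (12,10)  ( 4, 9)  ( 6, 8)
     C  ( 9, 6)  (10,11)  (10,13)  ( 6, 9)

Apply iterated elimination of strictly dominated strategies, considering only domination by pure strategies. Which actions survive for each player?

P1 drop A (C beats it: P:9>8 Q:10>8 R:10>8 S:6>4)
P2 drop P (Q beats it: B:10>4 C:11>6)
P2 drop S (Q beats it: B:10>8 C:11>9)
P1→{B,C} P2→{Q,R}

Remaining: P1:{B,C} P2:{Q,R}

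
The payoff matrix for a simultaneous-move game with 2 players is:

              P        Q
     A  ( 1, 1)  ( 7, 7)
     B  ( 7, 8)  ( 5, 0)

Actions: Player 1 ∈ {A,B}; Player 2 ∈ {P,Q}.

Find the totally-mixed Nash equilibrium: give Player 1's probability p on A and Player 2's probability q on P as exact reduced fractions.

P1 indiff ⇒ q·1+(1-q)·7 = q·7+(1-q)·5 ⇒ q(-6) = (1-q)(-2) ⇒ q = 1/4
P2 indiff ⇒ p·1+(1-p)·8 = p·7+(1-p)·0 ⇒ p(-6) = (1-p)(-8) ⇒ p = 4/7

p=4/7, q=1/4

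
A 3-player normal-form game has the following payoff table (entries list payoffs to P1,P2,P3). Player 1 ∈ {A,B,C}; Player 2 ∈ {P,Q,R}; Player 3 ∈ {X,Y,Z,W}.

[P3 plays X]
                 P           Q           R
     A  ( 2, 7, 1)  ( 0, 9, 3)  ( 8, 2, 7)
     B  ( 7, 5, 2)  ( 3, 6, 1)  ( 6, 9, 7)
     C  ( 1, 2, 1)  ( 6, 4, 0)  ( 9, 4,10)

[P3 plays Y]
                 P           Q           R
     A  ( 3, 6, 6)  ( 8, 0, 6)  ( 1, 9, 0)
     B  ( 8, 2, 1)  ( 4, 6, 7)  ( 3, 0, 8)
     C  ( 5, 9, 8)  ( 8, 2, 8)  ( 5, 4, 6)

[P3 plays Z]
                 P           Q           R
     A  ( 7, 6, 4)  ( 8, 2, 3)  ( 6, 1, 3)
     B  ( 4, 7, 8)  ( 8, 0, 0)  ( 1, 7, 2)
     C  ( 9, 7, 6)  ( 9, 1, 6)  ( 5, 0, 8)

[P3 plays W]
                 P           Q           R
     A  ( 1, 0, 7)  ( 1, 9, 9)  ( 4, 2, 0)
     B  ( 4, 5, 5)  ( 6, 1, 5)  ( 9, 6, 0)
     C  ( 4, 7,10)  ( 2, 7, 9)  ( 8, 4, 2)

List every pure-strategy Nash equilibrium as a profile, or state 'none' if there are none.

(A,P,X): not NE [P1→B gives 7>2; P2→Q gives 9>7; P3→W gives 7>1]
(A,P,Y): not NE [P1→B gives 8>3; P2→R gives 9>6; P3→W gives 7>6]
(A,P,Z): not NE [P1→C gives 9>7; P3→W gives 7>4]
(A,P,W): not NE [P1→C gives 4>1; P2→Q gives 9>0]
(A,Q,X): not NE [P1→C gives 6>0; P3→W gives 9>3]
(A,Q,Y): not NE [P2→R gives 9>0; P3→W gives 9>6]
(A,Q,Z): not NE [P1→C gives 9>8; P2→P gives 6>2; P3→W gives 9>3]
(A,Q,W): not NE [P1→B gives 6>1]
(A,R,X): not NE [P1→C gives 9>8; P2→Q gives 9>2]
(A,R,Y): not NE [P1→C gives 5>1; P3→X gives 7>0]
(A,R,Z): not NE [P2→P gives 6>1; P3→X gives 7>3]
(A,R,W): not NE [P1→B gives 9>4; P2→Q gives 9>2; P3→X gives 7>0]
(B,P,X): not NE [P2→R gives 9>5; P3→Z gives 8>2]
(B,P,Y): not NE [P2→Q gives 6>2; P3→Z gives 8>1]
(B,P,Z): not NE [P1→C gives 9>4]
(B,P,W): not NE [P2→R gives 6>5; P3→Z gives 8>5]
(B,Q,X): not NE [P1→C gives 6>3; P2→R gives 9>6; P3→Y gives 7>1]
(B,Q,Y): not NE [P1→C gives 8>4]
(B,Q,Z): not NE [P1→C gives 9>8; P2→R gives 7>0; P3→Y gives 7>0]
(B,Q,W): not NE [P2→R gives 6>1; P3→Y gives 7>5]
(B,R,X): not NE [P1→C gives 9>6; P3→Y gives 8>7]
(B,R,Y): not NE [P1→C gives 5>3; P2→Q gives 6>0]
(B,R,Z): not NE [P1→A gives 6>1; P3→Y gives 8>2]
(B,R,W): not NE [P3→Y gives 8>0]
(C,P,X): not NE [P1→B gives 7>1; P2→R gives 4>2; P3→W gives 10>1]
(C,P,Y): not NE [P1→B gives 8>5; P3→W gives 10>8]
(C,P,Z): not NE [P3→W gives 10>6]
(C,P,W): NE
(C,Q,X): not NE [P3→W gives 9>0]
(C,Q,Y): not NE [P2→P gives 9>2; P3→W gives 9>8]
(C,Q,Z): not NE [P2→P gives 7>1; P3→W gives 9>6]
(C,Q,W): not NE [P1→B gives 6>2]
(C,R,X): NE
(C,R,Y): not NE [P2→P gives 9>4; P3→X gives 10>6]
(C,R,Z): not NE [P1→A gives 6>5; P2→P gives 7>0; P3→X gives 10>8]
(C,R,W): not NE [P1→B gives 9>8; P2→Q gives 7>4; P3→X gives 10>2]

PSNE = {(C,P,W), (C,R,X)}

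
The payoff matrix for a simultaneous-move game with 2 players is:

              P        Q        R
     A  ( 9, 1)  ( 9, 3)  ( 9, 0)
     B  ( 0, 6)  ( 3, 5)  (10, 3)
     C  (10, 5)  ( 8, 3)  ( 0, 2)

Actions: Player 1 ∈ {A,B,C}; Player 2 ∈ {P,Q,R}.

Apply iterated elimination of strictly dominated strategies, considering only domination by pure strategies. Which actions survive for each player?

P2 drop R (P beats it: A:1>0 B:6>3 C:5>2)
P1 drop B (A beats it: P:9>0 Q:9>3)
P1→{A,C} P2→{P,Q}

Survivors P1:{A,C} P2:{P,Q}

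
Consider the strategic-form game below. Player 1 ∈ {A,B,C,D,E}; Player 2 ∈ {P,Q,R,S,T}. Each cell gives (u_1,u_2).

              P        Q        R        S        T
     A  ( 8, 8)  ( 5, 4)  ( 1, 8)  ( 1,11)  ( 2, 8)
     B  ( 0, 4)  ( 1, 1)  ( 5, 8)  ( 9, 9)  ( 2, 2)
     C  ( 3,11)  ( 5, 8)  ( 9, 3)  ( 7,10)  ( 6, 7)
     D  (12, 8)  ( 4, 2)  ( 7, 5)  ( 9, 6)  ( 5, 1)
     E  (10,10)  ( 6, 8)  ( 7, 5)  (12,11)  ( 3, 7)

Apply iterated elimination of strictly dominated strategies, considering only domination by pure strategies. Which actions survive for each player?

IESDS → P1:{D,E} P2:{P,S}

P1 drop A (E beats it: P:10>8 Q:6>5 R:7>1 S:12>1 T:3>2)
P1 drop B (E beats it: P:10>0 Q:6>1 R:7>5 S:12>9 T:3>2)
P2 drop Q (P beats it: C:11>8 D:8>2 E:10>8)
P2 drop R (P beats it: C:11>3 D:8>5 E:10>5)
P2 drop T (P beats it: C:11>7 D:8>1 E:10>7)
P1 drop C (D beats it: P:12>3 S:9>7)
P1→{D,E} P2→{P,S}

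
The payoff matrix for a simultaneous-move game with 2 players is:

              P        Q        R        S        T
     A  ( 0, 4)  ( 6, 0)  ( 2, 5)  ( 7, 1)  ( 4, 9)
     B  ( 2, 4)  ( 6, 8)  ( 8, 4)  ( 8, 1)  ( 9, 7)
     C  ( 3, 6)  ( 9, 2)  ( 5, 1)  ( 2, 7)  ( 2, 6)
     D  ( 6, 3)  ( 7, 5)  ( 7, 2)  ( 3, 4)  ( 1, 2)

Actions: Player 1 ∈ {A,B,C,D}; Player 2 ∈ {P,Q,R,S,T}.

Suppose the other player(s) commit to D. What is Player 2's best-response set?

BR_2 = {Q}

u_2(P vs D) = 3
u_2(Q vs D) = 5
u_2(R vs D) = 2
u_2(S vs D) = 4
u_2(T vs D) = 2
max payoff 5 at {Q}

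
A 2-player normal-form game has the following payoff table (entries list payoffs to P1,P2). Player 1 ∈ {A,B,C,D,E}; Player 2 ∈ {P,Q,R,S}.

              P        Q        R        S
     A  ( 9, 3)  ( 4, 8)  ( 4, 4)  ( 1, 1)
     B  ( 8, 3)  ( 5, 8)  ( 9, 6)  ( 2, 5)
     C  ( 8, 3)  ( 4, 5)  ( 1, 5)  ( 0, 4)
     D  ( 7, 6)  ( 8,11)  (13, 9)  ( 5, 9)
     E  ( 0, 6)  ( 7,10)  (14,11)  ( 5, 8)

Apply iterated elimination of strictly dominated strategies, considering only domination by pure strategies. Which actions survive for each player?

P2 drop P (Q beats it: A:8>3 B:8>3 C:5>3 D:11>6 E:10>6)
P1 drop A (B beats it: Q:5>4 R:9>4 S:2>1)
P1 drop B (D beats it: Q:8>5 R:13>9 S:5>2)
P1 drop C (D beats it: Q:8>4 R:13>1 S:5>0)
P2 drop S (Q beats it: D:11>9 E:10>8)
P1→{D,E} P2→{Q,R}

Remaining: P1:{D,E} P2:{Q,R}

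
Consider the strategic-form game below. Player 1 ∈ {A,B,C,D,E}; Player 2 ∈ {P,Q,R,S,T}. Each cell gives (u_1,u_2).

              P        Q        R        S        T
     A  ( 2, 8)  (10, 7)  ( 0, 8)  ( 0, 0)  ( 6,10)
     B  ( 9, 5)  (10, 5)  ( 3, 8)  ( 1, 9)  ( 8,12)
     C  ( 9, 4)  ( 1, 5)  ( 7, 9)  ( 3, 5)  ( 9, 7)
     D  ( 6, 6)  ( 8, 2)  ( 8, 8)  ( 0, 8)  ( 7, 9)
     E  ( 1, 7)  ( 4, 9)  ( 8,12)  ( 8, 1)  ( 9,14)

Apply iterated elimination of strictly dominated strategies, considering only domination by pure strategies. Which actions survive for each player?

P2 drop P (T beats it: A:10>8 B:12>5 C:7>4 D:9>6 E:14>7)
P2 drop Q (R beats it: A:8>7 B:8>5 C:9>5 D:8>2 E:12>9)
P1 drop A (B beats it: R:3>0 S:1>0 T:8>6)
P1 drop B (C beats it: R:7>3 S:3>1 T:9>8)
P2 drop S (T beats it: C:7>5 D:9>8 E:14>1)
P1→{C,D,E} P2→{R,T}

IESDS → P1:{C,D,E} P2:{R,T}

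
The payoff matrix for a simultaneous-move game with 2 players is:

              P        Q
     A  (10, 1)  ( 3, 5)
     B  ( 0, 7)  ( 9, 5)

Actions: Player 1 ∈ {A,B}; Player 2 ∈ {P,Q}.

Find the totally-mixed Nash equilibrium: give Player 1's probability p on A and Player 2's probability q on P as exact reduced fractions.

P1 indiff ⇒ q·10+(1-q)·3 = q·0+(1-q)·9 ⇒ q(10) = (1-q)(6) ⇒ q = 3/8
P2 indiff ⇒ p·1+(1-p)·7 = p·5+(1-p)·5 ⇒ p(-4) = (1-p)(-2) ⇒ p = 1/3

P1 mixes 1/3 on A; P2 mixes 3/8 on P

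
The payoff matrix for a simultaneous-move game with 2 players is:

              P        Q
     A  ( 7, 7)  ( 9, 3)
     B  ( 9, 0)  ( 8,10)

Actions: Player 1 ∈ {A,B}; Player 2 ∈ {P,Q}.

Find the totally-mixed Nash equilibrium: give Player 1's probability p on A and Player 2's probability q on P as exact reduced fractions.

P1 indiff ⇒ q·7+(1-q)·9 = q·9+(1-q)·8 ⇒ q(-2) = (1-q)(-1) ⇒ q = 1/3
P2 indiff ⇒ p·7+(1-p)·0 = p·3+(1-p)·10 ⇒ p(4) = (1-p)(10) ⇒ p = 5/7

(p,q) = (5/7, 1/3)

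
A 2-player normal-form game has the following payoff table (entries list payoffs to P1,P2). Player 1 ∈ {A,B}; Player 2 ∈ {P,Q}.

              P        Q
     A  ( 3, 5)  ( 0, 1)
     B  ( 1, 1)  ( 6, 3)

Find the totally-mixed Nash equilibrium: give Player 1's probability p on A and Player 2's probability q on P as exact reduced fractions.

P1 mixes 1/3 on A; P2 mixes 3/4 on P

P1 indiff ⇒ q·3+(1-q)·0 = q·1+(1-q)·6 ⇒ q(2) = (1-q)(6) ⇒ q = 3/4
P2 indiff ⇒ p·5+(1-p)·1 = p·1+(1-p)·3 ⇒ p(4) = (1-p)(2) ⇒ p = 1/3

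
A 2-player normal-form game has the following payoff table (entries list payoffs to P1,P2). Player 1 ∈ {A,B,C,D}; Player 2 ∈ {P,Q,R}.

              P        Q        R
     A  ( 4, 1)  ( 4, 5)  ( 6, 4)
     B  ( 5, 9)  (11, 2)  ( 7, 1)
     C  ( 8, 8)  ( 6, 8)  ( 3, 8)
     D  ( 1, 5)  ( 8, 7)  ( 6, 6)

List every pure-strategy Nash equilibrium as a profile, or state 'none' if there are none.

NE set: (C,P)

(A,P): not NE [P1→C gives 8>4; P2→Q gives 5>1]
(A,Q): not NE [P1→B gives 11>4]
(A,R): not NE [P1→B gives 7>6; P2→Q gives 5>4]
(B,P): not NE [P1→C gives 8>5]
(B,Q): not NE [P2→P gives 9>2]
(B,R): not NE [P2→P gives 9>1]
(C,P): NE
(C,Q): not NE [P1→B gives 11>6]
(C,R): not NE [P1→B gives 7>3]
(D,P): not NE [P1→C gives 8>1; P2→Q gives 7>5]
(D,Q): not NE [P1→B gives 11>8]
(D,R): not NE [P1→B gives 7>6; P2→Q gives 7>6]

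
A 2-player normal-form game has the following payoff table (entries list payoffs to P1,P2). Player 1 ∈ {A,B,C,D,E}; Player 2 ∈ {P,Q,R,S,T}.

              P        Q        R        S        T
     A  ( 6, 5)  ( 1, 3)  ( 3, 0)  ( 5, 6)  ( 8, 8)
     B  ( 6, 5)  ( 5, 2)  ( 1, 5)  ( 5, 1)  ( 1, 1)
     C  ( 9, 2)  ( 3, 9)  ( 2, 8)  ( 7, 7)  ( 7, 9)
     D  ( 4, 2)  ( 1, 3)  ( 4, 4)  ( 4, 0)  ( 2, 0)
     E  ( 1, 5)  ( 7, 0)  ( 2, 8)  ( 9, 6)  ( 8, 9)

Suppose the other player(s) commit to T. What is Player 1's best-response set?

BR_1 = {A,E}

u_1(A vs T) = 8
u_1(B vs T) = 1
u_1(C vs T) = 7
u_1(D vs T) = 2
u_1(E vs T) = 8
max payoff 8 at {A,E}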